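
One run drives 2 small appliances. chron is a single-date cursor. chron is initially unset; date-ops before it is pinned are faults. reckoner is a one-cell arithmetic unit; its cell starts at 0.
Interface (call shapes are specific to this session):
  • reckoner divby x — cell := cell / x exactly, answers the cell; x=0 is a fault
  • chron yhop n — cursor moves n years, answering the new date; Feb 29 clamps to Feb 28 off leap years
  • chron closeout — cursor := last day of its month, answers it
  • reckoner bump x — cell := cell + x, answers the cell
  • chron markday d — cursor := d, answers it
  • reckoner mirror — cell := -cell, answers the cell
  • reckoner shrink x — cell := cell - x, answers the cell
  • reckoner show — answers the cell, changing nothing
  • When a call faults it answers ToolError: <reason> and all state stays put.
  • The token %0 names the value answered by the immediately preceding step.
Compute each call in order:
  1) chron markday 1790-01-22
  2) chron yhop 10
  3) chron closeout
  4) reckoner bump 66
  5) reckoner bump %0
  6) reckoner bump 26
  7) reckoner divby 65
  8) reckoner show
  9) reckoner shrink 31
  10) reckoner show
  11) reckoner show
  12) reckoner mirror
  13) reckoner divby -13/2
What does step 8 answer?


Answer: 158/65

Derivation:
Invoking chron markday passing d→1790-01-22, and get 1790-01-22.
I use chron yhop passing n→10, which returns 1800-01-22.
Now I run chron closeout, → 1800-01-31.
I use reckoner bump passing x→66, and see 66.
Now I run reckoner bump passing x→%0, and observe 132.
Calling reckoner bump passing x→26, giving 158.
Invoking reckoner divby passing x→65, yielding 158/65.
Next I call reckoner show, which returns 158/65.
I call reckoner shrink passing x→31, → -1857/65.
Using reckoner show: -1857/65.
I call reckoner show, → -1857/65.
Invoking reckoner mirror, and observe 1857/65.
I call reckoner divby passing x→-13/2, giving -3714/845.


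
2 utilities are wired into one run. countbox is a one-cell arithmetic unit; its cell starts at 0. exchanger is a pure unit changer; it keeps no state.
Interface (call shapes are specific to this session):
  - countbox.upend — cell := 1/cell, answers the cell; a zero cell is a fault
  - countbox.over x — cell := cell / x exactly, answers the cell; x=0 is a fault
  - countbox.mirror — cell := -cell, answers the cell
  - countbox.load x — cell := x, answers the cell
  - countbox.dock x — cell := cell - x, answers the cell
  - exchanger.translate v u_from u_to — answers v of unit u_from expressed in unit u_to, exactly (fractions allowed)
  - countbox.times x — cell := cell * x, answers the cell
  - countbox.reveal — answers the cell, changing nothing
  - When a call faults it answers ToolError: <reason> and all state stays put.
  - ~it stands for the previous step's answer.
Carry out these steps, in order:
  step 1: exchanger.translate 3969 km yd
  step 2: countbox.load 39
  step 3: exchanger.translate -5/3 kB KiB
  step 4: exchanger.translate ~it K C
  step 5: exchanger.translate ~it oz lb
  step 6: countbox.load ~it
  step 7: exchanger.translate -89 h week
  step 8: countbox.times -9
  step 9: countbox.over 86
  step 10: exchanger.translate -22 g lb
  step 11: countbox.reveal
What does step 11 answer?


Answer: 1582719/880640

Derivation:
I invoke exchanger.translate passing v=3969, u_from=km, u_to=yd, and observe 551250000/127.
Using countbox.load passing x=39, giving 39.
I use exchanger.translate passing v=-5/3, u_from=kB, u_to=KiB, and observe -625/384.
Next I call exchanger.translate passing v=~it, u_from=K, u_to=C, and get -527573/1920.
Next I call exchanger.translate passing v=~it, u_from=oz, u_to=lb, → -527573/30720.
I use countbox.load passing x=~it, yielding -527573/30720.
Now I run exchanger.translate passing v=-89, u_from=h, u_to=week, — result: -89/168.
Using countbox.times passing x=-9, which returns 1582719/10240.
I invoke countbox.over passing x=86, yielding 1582719/880640.
I invoke exchanger.translate passing v=-22, u_from=g, u_to=lb, → -200000/4123567.
Now I run countbox.reveal, and observe 1582719/880640.


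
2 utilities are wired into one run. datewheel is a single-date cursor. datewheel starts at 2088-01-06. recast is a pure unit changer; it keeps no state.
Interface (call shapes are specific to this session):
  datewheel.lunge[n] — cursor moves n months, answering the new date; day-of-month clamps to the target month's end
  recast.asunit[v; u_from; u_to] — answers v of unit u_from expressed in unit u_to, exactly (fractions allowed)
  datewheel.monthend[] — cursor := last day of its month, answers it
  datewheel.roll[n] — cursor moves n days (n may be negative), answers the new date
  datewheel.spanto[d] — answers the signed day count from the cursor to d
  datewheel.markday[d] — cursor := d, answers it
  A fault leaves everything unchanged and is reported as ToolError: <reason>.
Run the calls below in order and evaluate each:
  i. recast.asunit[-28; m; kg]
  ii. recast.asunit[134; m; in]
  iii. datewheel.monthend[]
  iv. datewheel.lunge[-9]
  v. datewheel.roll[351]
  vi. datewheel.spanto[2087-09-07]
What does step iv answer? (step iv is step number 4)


Answer: 2087-04-30

Derivation:
Now I run recast.asunit passing v=-28, u_from=m, u_to=kg, — result: ToolError: incompatible units.
Using recast.asunit passing v=134, u_from=m, u_to=in, which returns 670000/127.
I call datewheel.monthend, and see 2088-01-31.
I call datewheel.lunge passing n=-9, which returns 2087-04-30.
Now I run datewheel.roll passing n=351, and see 2088-04-15.
Using datewheel.spanto passing d=2087-09-07: -221.


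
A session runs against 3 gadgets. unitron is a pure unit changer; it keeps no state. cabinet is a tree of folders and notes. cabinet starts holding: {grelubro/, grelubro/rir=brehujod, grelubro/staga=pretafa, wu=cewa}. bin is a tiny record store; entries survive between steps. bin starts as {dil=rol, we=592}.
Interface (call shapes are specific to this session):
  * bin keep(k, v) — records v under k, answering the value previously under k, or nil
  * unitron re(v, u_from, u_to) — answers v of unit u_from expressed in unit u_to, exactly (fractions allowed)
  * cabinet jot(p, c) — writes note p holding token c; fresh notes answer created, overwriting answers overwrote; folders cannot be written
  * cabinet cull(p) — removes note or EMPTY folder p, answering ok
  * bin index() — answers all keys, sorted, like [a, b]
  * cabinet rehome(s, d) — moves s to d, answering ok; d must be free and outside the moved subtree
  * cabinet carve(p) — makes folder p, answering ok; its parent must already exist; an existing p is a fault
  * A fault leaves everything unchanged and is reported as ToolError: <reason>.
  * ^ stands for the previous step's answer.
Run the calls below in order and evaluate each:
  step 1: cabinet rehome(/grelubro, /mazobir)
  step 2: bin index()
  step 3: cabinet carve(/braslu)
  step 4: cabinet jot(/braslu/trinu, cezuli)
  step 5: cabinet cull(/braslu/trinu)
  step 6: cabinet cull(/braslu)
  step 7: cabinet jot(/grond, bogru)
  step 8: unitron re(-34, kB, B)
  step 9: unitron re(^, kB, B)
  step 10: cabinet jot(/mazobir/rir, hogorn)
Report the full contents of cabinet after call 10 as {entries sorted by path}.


>> cabinet rehome(s='/grelubro', d='/mazobir')
<< ok
>> bin index()
<< [dil, we]
>> cabinet carve(p='/braslu')
<< ok
>> cabinet jot(p='/braslu/trinu', c='cezuli')
<< created
>> cabinet cull(p='/braslu/trinu')
<< ok
>> cabinet cull(p='/braslu')
<< ok
>> cabinet jot(p='/grond', c='bogru')
<< created
>> unitron re(v='-34', u_from='kB', u_to='B')
<< -34000
>> unitron re(v='^', u_from='kB', u_to='B')
<< -34000000
>> cabinet jot(p='/mazobir/rir', c='hogorn')
<< overwrote

Answer: {grond=bogru, mazobir/, mazobir/rir=hogorn, mazobir/staga=pretafa, wu=cewa}


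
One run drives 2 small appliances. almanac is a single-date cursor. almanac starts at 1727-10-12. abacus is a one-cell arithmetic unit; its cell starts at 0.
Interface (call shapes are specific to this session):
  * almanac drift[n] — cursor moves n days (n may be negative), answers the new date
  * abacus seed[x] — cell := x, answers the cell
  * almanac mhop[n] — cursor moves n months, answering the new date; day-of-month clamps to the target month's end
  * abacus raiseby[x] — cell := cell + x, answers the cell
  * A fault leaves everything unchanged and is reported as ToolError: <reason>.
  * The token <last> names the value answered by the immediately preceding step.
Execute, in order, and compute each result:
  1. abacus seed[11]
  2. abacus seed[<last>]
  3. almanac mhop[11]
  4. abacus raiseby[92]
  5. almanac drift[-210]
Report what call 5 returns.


→ abacus seed(11)
← 11
→ abacus seed(<last>)
← 11
→ almanac mhop(11)
← 1728-09-12
→ abacus raiseby(92)
← 103
→ almanac drift(-210)
← 1728-02-15

Answer: 1728-02-15


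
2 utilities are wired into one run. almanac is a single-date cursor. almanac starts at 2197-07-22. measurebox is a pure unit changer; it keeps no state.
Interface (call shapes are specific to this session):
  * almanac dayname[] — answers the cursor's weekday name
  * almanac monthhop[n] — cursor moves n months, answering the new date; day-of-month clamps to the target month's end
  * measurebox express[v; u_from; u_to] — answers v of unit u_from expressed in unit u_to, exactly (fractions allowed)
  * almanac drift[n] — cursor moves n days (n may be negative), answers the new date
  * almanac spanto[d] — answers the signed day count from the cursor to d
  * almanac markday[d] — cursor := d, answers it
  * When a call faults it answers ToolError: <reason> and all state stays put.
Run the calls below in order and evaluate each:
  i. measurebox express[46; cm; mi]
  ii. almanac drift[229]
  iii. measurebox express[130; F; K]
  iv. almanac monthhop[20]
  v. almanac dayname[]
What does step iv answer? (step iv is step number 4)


==> measurebox express(46, cm, mi)
<== 115/402336
==> almanac drift(229)
<== 2198-03-08
==> measurebox express(130, F, K)
<== 58967/180
==> almanac monthhop(20)
<== 2199-11-08
==> almanac dayname()
<== Friday

Answer: 2199-11-08


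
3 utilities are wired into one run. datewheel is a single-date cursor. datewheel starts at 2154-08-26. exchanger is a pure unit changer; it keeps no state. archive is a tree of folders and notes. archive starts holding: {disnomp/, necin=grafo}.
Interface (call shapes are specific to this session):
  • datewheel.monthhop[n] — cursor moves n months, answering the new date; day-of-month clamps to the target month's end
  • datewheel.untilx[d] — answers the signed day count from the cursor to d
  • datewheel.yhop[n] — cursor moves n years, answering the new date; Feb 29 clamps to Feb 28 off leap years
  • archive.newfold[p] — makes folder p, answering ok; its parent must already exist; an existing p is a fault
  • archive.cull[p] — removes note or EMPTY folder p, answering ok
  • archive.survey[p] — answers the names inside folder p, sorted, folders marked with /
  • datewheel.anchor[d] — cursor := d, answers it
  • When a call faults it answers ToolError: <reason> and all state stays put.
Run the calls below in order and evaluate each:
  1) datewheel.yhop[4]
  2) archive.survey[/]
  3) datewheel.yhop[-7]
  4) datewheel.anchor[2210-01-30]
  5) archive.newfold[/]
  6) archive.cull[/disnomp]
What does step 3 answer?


Answer: 2151-08-26

Derivation:
Next I call yhop using n=4, and see 2158-08-26.
Now I run survey using p=/, and observe [disnomp/, necin].
Invoking yhop using n=-7, — result: 2151-08-26.
I try anchor using d=2210-01-30, and get 2210-01-30.
I run newfold using p=/, and get ToolError: exists.
Calling cull using p=/disnomp, giving ok.


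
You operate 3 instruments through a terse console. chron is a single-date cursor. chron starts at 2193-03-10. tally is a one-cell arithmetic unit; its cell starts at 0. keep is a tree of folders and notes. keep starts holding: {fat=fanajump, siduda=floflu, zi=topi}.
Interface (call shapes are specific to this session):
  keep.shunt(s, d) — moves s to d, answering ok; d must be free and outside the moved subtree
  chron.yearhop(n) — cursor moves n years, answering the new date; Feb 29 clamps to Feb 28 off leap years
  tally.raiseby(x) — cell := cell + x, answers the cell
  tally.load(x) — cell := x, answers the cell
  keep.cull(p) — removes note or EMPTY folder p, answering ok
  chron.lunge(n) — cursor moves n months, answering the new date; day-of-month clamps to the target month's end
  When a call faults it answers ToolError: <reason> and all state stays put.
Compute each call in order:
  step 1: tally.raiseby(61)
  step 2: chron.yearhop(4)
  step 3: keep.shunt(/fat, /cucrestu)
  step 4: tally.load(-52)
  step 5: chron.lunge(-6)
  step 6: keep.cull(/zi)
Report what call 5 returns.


Answer: 2196-09-10

Derivation:
// tally.raiseby(x→61) -> 61
// chron.yearhop(n→4) -> 2197-03-10
// keep.shunt(s→/fat, d→/cucrestu) -> ok
// tally.load(x→-52) -> -52
// chron.lunge(n→-6) -> 2196-09-10
// keep.cull(p→/zi) -> ok


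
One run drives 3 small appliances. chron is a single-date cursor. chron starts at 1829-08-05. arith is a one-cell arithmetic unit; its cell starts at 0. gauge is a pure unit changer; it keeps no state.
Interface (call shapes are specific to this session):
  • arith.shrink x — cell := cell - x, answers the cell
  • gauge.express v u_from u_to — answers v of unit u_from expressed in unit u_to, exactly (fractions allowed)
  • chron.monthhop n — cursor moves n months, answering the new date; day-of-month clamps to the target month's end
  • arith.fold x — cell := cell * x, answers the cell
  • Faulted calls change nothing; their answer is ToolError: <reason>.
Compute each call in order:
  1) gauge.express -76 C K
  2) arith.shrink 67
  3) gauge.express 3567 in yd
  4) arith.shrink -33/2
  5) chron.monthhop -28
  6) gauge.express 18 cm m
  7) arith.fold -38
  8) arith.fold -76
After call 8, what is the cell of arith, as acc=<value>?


% gauge.express v=-76 u_from=C u_to=K
:: 3943/20
% arith.shrink x=67
:: -67
% gauge.express v=3567 u_from=in u_to=yd
:: 1189/12
% arith.shrink x=-33/2
:: -101/2
% chron.monthhop n=-28
:: 1827-04-05
% gauge.express v=18 u_from=cm u_to=m
:: 9/50
% arith.fold x=-38
:: 1919
% arith.fold x=-76
:: -145844

Answer: acc=-145844


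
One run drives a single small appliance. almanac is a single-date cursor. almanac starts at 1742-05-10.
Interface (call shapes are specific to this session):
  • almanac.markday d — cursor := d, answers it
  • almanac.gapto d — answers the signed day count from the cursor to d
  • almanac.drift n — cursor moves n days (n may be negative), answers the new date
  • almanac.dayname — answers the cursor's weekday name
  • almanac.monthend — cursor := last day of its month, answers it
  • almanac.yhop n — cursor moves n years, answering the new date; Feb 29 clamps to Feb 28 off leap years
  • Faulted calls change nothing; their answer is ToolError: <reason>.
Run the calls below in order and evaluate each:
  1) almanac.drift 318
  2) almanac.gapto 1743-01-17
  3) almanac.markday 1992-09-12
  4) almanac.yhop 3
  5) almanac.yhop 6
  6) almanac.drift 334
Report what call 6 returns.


→ drift(n→318)
← 1743-03-24
→ gapto(d→1743-01-17)
← -66
→ markday(d→1992-09-12)
← 1992-09-12
→ yhop(n→3)
← 1995-09-12
→ yhop(n→6)
← 2001-09-12
→ drift(n→334)
← 2002-08-12

Answer: 2002-08-12


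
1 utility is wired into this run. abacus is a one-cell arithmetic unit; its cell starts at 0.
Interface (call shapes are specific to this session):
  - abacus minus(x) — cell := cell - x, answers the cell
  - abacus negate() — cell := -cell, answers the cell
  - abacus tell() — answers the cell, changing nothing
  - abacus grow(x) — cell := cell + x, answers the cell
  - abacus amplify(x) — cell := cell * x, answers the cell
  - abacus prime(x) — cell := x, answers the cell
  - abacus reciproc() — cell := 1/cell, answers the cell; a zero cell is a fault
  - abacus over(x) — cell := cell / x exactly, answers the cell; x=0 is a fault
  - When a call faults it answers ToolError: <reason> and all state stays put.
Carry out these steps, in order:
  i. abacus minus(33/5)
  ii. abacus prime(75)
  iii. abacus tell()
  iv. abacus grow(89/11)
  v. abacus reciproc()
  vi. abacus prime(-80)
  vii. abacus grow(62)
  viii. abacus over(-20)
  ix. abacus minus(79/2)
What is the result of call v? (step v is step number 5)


~$ abacus minus x→33/5
:: -33/5
~$ abacus prime x→75
:: 75
~$ abacus tell
:: 75
~$ abacus grow x→89/11
:: 914/11
~$ abacus reciproc
:: 11/914
~$ abacus prime x→-80
:: -80
~$ abacus grow x→62
:: -18
~$ abacus over x→-20
:: 9/10
~$ abacus minus x→79/2
:: -193/5

Answer: 11/914


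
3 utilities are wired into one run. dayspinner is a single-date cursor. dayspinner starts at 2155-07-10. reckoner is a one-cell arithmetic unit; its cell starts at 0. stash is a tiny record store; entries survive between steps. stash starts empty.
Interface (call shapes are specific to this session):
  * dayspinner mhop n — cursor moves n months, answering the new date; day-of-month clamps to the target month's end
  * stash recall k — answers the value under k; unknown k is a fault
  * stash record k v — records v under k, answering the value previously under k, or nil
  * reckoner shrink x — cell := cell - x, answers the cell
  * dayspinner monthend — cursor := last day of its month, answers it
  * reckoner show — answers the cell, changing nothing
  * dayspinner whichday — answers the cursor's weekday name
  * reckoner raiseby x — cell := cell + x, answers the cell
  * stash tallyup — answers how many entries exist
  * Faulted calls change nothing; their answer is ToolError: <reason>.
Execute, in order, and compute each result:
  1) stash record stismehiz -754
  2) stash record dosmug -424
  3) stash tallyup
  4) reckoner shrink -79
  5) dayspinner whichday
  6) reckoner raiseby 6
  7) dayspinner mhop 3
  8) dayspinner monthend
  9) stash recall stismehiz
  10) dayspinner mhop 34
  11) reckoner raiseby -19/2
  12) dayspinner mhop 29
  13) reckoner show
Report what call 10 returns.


Then stash record using k→stismehiz, v→-754, which returns nil.
Now I run stash record using k→dosmug, v→-424, and observe nil.
I call stash tallyup(), and see 2.
Invoking reckoner shrink using x→-79, — result: 79.
Calling dayspinner whichday, and see Thursday.
Using reckoner raiseby using x→6, yielding 85.
I try dayspinner mhop using n→3, → 2155-10-10.
I use dayspinner monthend(), yielding 2155-10-31.
I run stash recall using k→stismehiz, — result: -754.
I use dayspinner mhop using n→34, giving 2158-08-31.
Then reckoner raiseby using x→-19/2, giving 151/2.
Using dayspinner mhop using n→29, and see 2161-01-31.
I run reckoner show(), and see 151/2.

Answer: 2158-08-31


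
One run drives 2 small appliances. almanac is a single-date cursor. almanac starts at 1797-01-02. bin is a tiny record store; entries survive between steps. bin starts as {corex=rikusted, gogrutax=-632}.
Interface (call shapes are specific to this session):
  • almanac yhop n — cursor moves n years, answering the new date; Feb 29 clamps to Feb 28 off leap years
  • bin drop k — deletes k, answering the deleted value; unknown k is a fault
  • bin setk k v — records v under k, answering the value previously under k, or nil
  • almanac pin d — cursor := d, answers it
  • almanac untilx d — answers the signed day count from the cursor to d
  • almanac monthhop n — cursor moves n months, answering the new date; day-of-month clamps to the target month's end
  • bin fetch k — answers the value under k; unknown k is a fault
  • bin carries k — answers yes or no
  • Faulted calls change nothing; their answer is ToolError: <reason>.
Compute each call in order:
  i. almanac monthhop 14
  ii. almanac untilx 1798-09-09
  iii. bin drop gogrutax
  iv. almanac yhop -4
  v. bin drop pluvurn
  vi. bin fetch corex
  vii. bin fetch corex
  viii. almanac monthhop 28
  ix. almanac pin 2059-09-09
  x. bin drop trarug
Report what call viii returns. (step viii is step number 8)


-> almanac monthhop(n=14)
<- 1798-03-02
-> almanac untilx(d=1798-09-09)
<- 191
-> bin drop(k=gogrutax)
<- -632
-> almanac yhop(n=-4)
<- 1794-03-02
-> bin drop(k=pluvurn)
<- ToolError: no such key pluvurn
-> bin fetch(k=corex)
<- rikusted
-> bin fetch(k=corex)
<- rikusted
-> almanac monthhop(n=28)
<- 1796-07-02
-> almanac pin(d=2059-09-09)
<- 2059-09-09
-> bin drop(k=trarug)
<- ToolError: no such key trarug

Answer: 1796-07-02


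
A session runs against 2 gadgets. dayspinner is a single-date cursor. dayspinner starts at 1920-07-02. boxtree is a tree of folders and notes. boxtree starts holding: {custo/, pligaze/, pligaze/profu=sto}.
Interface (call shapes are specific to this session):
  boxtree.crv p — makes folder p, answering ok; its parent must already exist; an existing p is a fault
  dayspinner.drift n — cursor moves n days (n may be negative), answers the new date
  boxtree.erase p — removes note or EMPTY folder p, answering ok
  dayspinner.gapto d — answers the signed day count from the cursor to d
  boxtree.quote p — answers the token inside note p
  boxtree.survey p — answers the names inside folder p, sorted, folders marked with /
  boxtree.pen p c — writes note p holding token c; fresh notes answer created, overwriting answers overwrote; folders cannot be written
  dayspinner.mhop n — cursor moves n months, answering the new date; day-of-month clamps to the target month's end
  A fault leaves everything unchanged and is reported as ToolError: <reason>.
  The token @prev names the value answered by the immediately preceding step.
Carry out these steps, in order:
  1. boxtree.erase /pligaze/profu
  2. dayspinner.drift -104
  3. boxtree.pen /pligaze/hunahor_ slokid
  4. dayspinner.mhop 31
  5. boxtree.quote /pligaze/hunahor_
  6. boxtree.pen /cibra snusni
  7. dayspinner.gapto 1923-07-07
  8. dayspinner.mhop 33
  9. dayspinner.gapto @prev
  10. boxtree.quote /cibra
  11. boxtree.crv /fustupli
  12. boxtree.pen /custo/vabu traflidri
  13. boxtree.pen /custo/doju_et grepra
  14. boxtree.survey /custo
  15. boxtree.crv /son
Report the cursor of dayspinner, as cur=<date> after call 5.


>> erase(p=/pligaze/profu)
<< ok
>> drift(n=-104)
<< 1920-03-20
>> pen(p=/pligaze/hunahor_, c=slokid)
<< created
>> mhop(n=31)
<< 1922-10-20
>> quote(p=/pligaze/hunahor_)
<< slokid
>> pen(p=/cibra, c=snusni)
<< created
>> gapto(d=1923-07-07)
<< 260
>> mhop(n=33)
<< 1925-07-20
>> gapto(d=@prev)
<< 0
>> quote(p=/cibra)
<< snusni
>> crv(p=/fustupli)
<< ok
>> pen(p=/custo/vabu, c=traflidri)
<< created
>> pen(p=/custo/doju_et, c=grepra)
<< created
>> survey(p=/custo)
<< [doju_et, vabu]
>> crv(p=/son)
<< ok

Answer: cur=1922-10-20


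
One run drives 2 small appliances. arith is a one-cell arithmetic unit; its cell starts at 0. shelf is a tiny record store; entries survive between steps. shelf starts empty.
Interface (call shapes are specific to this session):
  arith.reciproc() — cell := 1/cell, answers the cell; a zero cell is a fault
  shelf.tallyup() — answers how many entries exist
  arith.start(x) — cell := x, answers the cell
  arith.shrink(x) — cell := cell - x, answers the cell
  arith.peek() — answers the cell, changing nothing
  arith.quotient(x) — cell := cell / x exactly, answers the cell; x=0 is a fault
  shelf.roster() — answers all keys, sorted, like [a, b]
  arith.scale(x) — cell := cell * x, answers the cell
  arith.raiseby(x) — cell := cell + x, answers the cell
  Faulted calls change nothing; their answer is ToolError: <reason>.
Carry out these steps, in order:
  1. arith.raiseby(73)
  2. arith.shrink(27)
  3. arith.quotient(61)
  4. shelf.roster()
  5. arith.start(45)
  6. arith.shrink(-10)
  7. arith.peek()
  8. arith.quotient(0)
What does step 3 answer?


-> raiseby(x→73)
<- 73
-> shrink(x→27)
<- 46
-> quotient(x→61)
<- 46/61
-> roster()
<- []
-> start(x→45)
<- 45
-> shrink(x→-10)
<- 55
-> peek()
<- 55
-> quotient(x→0)
<- ToolError: division by zero

Answer: 46/61


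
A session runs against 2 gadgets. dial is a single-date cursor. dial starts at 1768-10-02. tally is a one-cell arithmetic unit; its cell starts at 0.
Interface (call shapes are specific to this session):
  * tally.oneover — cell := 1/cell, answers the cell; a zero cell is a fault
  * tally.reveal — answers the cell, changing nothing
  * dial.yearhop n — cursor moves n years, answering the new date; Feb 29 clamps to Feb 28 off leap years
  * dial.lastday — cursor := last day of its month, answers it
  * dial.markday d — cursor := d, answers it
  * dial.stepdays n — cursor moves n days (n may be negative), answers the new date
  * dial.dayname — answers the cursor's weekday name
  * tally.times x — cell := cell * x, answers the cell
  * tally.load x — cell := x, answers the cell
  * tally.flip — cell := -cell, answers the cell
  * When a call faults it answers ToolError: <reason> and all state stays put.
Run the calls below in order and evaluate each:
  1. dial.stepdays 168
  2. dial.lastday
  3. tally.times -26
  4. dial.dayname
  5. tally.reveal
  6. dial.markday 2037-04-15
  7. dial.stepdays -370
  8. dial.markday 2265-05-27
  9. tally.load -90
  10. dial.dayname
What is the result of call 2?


[in] stepdays n='168'
  1769-03-19
[in] lastday
  1769-03-31
[in] times x='-26'
  0
[in] dayname
  Friday
[in] reveal
  0
[in] markday d='2037-04-15'
  2037-04-15
[in] stepdays n='-370'
  2036-04-10
[in] markday d='2265-05-27'
  2265-05-27
[in] load x='-90'
  -90
[in] dayname
  Saturday

Answer: 1769-03-31


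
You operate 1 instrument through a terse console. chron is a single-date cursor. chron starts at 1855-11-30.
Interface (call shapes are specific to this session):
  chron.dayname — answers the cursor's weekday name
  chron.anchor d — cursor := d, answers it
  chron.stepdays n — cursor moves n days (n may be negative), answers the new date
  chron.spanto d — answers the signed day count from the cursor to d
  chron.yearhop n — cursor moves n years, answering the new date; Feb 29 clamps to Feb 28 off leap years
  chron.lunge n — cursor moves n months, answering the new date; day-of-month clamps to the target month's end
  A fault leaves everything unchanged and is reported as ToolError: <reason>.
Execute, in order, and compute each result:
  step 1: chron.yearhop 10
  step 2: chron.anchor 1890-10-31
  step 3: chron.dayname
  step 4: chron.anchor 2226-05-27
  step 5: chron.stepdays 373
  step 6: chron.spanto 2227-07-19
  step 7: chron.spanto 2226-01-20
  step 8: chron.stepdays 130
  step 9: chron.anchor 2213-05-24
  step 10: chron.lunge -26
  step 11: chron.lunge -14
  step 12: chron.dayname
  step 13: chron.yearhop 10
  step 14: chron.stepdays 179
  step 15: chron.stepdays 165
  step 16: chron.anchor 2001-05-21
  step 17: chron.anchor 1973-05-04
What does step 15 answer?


Answer: 2221-01-02

Derivation:
-> yearhop(10)
<- 1865-11-30
-> anchor(1890-10-31)
<- 1890-10-31
-> dayname()
<- Friday
-> anchor(2226-05-27)
<- 2226-05-27
-> stepdays(373)
<- 2227-06-04
-> spanto(2227-07-19)
<- 45
-> spanto(2226-01-20)
<- -500
-> stepdays(130)
<- 2227-10-12
-> anchor(2213-05-24)
<- 2213-05-24
-> lunge(-26)
<- 2211-03-24
-> lunge(-14)
<- 2210-01-24
-> dayname()
<- Wednesday
-> yearhop(10)
<- 2220-01-24
-> stepdays(179)
<- 2220-07-21
-> stepdays(165)
<- 2221-01-02
-> anchor(2001-05-21)
<- 2001-05-21
-> anchor(1973-05-04)
<- 1973-05-04


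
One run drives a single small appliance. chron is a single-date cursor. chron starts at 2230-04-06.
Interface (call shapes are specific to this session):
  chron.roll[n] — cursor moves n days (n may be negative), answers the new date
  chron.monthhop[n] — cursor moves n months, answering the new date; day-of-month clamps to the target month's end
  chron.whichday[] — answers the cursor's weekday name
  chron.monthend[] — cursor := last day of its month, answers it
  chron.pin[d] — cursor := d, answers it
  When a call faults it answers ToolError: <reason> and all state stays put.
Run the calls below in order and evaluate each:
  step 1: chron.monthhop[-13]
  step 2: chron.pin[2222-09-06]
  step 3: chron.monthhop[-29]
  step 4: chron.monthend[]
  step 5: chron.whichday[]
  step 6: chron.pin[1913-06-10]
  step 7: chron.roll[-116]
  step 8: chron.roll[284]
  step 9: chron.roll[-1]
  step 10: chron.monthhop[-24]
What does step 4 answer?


Answer: 2220-04-30

Derivation:
Step: monthhop[n→-13]
Result: 2229-03-06
Step: pin[d→2222-09-06]
Result: 2222-09-06
Step: monthhop[n→-29]
Result: 2220-04-06
Step: monthend[]
Result: 2220-04-30
Step: whichday[]
Result: Sunday
Step: pin[d→1913-06-10]
Result: 1913-06-10
Step: roll[n→-116]
Result: 1913-02-14
Step: roll[n→284]
Result: 1913-11-25
Step: roll[n→-1]
Result: 1913-11-24
Step: monthhop[n→-24]
Result: 1911-11-24


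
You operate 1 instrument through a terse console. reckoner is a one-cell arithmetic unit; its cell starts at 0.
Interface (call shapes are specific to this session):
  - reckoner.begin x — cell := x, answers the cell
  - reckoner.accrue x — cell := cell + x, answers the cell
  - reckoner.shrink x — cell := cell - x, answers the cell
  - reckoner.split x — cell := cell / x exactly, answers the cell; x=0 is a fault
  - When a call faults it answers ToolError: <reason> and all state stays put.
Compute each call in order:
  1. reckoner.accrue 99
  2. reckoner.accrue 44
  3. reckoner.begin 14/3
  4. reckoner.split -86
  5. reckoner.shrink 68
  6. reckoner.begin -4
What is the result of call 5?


% accrue(x: 99) => 99
% accrue(x: 44) => 143
% begin(x: 14/3) => 14/3
% split(x: -86) => -7/129
% shrink(x: 68) => -8779/129
% begin(x: -4) => -4

Answer: -8779/129


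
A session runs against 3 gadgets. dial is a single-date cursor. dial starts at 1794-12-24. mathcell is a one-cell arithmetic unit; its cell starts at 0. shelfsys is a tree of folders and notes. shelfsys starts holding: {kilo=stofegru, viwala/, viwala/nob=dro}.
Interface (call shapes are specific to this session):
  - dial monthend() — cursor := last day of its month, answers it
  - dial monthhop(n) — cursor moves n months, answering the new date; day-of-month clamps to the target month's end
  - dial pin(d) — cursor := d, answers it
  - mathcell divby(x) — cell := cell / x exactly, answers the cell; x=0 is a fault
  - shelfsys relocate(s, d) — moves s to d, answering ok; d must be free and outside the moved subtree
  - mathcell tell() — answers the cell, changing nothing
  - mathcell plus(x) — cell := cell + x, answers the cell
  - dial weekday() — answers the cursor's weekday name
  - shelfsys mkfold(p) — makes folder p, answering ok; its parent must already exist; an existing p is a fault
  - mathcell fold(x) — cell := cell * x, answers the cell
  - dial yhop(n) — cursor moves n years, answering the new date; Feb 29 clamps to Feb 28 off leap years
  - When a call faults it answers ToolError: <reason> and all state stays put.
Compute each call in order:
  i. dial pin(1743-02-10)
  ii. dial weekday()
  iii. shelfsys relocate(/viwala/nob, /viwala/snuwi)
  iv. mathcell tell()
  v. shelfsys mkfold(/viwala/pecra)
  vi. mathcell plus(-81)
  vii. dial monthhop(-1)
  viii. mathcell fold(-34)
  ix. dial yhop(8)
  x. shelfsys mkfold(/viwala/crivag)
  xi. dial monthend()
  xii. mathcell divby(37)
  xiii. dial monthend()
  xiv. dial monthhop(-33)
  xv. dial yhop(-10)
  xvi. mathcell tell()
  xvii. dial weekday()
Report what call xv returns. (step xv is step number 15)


Answer: 1738-04-30

Derivation:
Invoking dial pin using d: 1743-02-10, → 1743-02-10.
Using dial weekday(), → Sunday.
I use shelfsys relocate using s: /viwala/nob, d: /viwala/snuwi, which returns ok.
Using mathcell tell(), and see 0.
Then shelfsys mkfold using p: /viwala/pecra, yielding ok.
Using mathcell plus using x: -81, — result: -81.
Now I run dial monthhop using n: -1, → 1743-01-10.
Using mathcell fold using x: -34, and get 2754.
Invoking dial yhop using n: 8, → 1751-01-10.
Calling shelfsys mkfold using p: /viwala/crivag, — result: ok.
I call dial monthend, → 1751-01-31.
I invoke mathcell divby using x: 37, yielding 2754/37.
I run dial monthend(): 1751-01-31.
I use dial monthhop using n: -33, yielding 1748-04-30.
I try dial yhop using n: -10, which returns 1738-04-30.
I run mathcell tell(), yielding 2754/37.
I run dial weekday, which returns Wednesday.


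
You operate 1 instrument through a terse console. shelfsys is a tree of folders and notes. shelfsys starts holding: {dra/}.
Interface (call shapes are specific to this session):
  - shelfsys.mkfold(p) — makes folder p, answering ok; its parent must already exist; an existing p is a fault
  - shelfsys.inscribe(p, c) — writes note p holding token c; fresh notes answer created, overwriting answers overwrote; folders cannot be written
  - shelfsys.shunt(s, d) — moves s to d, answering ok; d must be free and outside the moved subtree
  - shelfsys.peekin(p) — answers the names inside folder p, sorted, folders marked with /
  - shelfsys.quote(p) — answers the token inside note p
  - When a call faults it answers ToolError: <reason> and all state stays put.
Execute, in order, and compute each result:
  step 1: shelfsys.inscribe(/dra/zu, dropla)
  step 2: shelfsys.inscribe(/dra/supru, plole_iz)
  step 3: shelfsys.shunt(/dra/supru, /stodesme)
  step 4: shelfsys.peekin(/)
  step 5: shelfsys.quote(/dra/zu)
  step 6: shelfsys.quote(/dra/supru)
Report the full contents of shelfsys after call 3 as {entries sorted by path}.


Answer: {dra/, dra/zu=dropla, stodesme=plole_iz}

Derivation:
Do: shelfsys.inscribe[/dra/zu; dropla]
See: created
Do: shelfsys.inscribe[/dra/supru; plole_iz]
See: created
Do: shelfsys.shunt[/dra/supru; /stodesme]
See: ok
Do: shelfsys.peekin[/]
See: [dra/, stodesme]
Do: shelfsys.quote[/dra/zu]
See: dropla
Do: shelfsys.quote[/dra/supru]
See: ToolError: not found


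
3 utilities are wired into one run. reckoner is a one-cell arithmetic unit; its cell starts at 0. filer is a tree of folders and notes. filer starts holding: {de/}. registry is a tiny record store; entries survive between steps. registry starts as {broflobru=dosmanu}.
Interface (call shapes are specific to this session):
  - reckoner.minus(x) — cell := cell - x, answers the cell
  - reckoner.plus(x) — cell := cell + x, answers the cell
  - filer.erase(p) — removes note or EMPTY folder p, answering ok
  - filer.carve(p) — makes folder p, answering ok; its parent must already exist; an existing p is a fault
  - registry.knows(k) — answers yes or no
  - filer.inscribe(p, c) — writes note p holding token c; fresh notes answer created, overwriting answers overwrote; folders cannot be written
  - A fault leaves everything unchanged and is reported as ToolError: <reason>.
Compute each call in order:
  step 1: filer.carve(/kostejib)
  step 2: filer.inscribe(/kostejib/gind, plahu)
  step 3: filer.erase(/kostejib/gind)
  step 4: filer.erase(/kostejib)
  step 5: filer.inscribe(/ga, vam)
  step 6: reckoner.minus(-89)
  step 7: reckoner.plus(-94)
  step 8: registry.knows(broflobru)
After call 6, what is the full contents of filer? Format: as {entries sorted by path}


Answer: {de/, ga=vam}

Derivation:
Invoking carve on p→/kostejib, and get ok.
I use inscribe on p→/kostejib/gind, c→plahu, giving created.
Now I run erase on p→/kostejib/gind, → ok.
Then erase on p→/kostejib, and observe ok.
Then inscribe on p→/ga, c→vam, and observe created.
Calling minus on x→-89, → 89.
Invoking plus on x→-94, and observe -5.
Calling knows on k→broflobru, giving yes.


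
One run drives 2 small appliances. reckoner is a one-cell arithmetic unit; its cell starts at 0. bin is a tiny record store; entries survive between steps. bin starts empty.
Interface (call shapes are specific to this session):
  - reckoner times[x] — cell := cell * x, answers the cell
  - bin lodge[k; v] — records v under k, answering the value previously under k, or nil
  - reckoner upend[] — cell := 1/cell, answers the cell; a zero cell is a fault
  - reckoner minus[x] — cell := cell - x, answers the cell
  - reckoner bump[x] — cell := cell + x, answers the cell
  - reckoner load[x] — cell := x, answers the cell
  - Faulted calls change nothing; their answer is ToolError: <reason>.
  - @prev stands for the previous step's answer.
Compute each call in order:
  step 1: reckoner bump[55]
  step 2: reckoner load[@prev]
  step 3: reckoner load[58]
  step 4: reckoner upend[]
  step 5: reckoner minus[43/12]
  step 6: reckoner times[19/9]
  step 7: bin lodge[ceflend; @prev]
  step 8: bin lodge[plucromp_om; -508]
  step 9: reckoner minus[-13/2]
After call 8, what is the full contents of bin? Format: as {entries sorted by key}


>>> reckoner bump x: 55
[out] 55
>>> reckoner load x: @prev
[out] 55
>>> reckoner load x: 58
[out] 58
>>> reckoner upend
[out] 1/58
>>> reckoner minus x: 43/12
[out] -1241/348
>>> reckoner times x: 19/9
[out] -23579/3132
>>> bin lodge k: ceflend v: @prev
[out] nil
>>> bin lodge k: plucromp_om v: -508
[out] nil
>>> reckoner minus x: -13/2
[out] -3221/3132

Answer: {ceflend=-23579/3132, plucromp_om=-508}


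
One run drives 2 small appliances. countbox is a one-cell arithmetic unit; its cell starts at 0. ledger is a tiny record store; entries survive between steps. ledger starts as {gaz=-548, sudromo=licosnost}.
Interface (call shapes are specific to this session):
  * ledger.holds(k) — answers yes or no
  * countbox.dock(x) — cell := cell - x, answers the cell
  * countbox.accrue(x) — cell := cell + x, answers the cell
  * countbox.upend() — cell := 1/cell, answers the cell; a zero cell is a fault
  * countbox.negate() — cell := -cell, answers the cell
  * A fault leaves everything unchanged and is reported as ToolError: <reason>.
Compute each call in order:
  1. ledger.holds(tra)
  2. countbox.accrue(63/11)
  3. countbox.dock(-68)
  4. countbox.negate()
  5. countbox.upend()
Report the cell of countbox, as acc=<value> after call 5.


~$ ledger.holds k: tra
[out] no
~$ countbox.accrue x: 63/11
[out] 63/11
~$ countbox.dock x: -68
[out] 811/11
~$ countbox.negate
[out] -811/11
~$ countbox.upend
[out] -11/811

Answer: acc=-11/811


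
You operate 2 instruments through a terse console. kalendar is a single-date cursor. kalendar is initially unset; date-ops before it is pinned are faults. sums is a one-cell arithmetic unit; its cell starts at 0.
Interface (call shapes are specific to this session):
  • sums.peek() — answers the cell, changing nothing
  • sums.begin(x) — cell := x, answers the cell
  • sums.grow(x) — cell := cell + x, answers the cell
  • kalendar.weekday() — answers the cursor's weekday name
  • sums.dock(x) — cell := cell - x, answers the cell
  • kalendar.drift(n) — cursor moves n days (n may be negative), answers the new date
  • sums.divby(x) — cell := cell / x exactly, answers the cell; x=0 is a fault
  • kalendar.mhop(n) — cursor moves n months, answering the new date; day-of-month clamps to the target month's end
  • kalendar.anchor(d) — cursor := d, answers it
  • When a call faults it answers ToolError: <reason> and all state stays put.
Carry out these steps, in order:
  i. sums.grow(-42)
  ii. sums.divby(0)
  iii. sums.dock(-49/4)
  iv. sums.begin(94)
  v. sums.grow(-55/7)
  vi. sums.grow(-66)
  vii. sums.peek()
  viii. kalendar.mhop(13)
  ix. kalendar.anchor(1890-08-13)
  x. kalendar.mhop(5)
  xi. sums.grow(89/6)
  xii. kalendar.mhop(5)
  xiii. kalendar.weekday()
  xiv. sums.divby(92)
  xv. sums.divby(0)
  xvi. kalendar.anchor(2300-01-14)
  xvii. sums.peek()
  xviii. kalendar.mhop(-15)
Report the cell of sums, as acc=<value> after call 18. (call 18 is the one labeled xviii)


# sums.grow(-42) == -42
# sums.divby(0) == ToolError: division by zero
# sums.dock(-49/4) == -119/4
# sums.begin(94) == 94
# sums.grow(-55/7) == 603/7
# sums.grow(-66) == 141/7
# sums.peek() == 141/7
# kalendar.mhop(13) == ToolError: no date set
# kalendar.anchor(1890-08-13) == 1890-08-13
# kalendar.mhop(5) == 1891-01-13
# sums.grow(89/6) == 1469/42
# kalendar.mhop(5) == 1891-06-13
# kalendar.weekday() == Saturday
# sums.divby(92) == 1469/3864
# sums.divby(0) == ToolError: division by zero
# kalendar.anchor(2300-01-14) == 2300-01-14
# sums.peek() == 1469/3864
# kalendar.mhop(-15) == 2298-10-14

Answer: acc=1469/3864
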